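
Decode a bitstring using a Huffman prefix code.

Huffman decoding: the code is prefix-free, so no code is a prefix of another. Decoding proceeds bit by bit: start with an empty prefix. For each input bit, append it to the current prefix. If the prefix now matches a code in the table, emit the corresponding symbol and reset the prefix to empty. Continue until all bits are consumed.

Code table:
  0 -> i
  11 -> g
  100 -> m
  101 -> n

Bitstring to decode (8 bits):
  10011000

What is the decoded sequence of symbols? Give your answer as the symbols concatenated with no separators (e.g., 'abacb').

Answer: mgiii

Derivation:
Bit 0: prefix='1' (no match yet)
Bit 1: prefix='10' (no match yet)
Bit 2: prefix='100' -> emit 'm', reset
Bit 3: prefix='1' (no match yet)
Bit 4: prefix='11' -> emit 'g', reset
Bit 5: prefix='0' -> emit 'i', reset
Bit 6: prefix='0' -> emit 'i', reset
Bit 7: prefix='0' -> emit 'i', reset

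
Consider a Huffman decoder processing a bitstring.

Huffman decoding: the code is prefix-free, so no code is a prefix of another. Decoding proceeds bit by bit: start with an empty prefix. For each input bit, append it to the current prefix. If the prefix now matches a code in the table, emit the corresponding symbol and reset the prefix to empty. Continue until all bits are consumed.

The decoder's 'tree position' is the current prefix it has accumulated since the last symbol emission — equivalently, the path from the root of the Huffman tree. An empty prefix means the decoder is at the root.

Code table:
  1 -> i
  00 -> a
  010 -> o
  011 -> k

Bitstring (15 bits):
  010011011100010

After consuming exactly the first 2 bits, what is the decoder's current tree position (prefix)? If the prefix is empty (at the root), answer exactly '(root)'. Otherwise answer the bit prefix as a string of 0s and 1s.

Answer: 01

Derivation:
Bit 0: prefix='0' (no match yet)
Bit 1: prefix='01' (no match yet)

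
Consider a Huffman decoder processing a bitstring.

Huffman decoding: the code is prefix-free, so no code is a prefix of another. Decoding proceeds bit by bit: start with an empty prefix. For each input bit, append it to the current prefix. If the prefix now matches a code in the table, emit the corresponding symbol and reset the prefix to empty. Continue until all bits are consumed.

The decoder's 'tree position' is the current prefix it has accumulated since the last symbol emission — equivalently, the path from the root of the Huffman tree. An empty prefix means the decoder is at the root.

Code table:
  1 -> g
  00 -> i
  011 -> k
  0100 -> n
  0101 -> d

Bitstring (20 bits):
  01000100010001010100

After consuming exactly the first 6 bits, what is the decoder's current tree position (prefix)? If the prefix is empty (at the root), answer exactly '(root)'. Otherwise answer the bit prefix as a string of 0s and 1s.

Answer: 01

Derivation:
Bit 0: prefix='0' (no match yet)
Bit 1: prefix='01' (no match yet)
Bit 2: prefix='010' (no match yet)
Bit 3: prefix='0100' -> emit 'n', reset
Bit 4: prefix='0' (no match yet)
Bit 5: prefix='01' (no match yet)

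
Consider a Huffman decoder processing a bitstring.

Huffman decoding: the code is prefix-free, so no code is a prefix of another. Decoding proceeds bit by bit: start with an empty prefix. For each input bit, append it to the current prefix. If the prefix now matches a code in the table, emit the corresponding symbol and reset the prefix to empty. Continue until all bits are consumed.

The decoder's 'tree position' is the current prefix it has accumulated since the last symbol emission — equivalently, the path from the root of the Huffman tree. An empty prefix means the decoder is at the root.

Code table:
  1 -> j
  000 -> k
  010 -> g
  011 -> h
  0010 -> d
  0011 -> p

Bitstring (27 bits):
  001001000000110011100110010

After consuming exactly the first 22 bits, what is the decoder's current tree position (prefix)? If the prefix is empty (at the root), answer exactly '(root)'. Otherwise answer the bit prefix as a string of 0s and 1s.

Answer: 001

Derivation:
Bit 0: prefix='0' (no match yet)
Bit 1: prefix='00' (no match yet)
Bit 2: prefix='001' (no match yet)
Bit 3: prefix='0010' -> emit 'd', reset
Bit 4: prefix='0' (no match yet)
Bit 5: prefix='01' (no match yet)
Bit 6: prefix='010' -> emit 'g', reset
Bit 7: prefix='0' (no match yet)
Bit 8: prefix='00' (no match yet)
Bit 9: prefix='000' -> emit 'k', reset
Bit 10: prefix='0' (no match yet)
Bit 11: prefix='00' (no match yet)
Bit 12: prefix='001' (no match yet)
Bit 13: prefix='0011' -> emit 'p', reset
Bit 14: prefix='0' (no match yet)
Bit 15: prefix='00' (no match yet)
Bit 16: prefix='001' (no match yet)
Bit 17: prefix='0011' -> emit 'p', reset
Bit 18: prefix='1' -> emit 'j', reset
Bit 19: prefix='0' (no match yet)
Bit 20: prefix='00' (no match yet)
Bit 21: prefix='001' (no match yet)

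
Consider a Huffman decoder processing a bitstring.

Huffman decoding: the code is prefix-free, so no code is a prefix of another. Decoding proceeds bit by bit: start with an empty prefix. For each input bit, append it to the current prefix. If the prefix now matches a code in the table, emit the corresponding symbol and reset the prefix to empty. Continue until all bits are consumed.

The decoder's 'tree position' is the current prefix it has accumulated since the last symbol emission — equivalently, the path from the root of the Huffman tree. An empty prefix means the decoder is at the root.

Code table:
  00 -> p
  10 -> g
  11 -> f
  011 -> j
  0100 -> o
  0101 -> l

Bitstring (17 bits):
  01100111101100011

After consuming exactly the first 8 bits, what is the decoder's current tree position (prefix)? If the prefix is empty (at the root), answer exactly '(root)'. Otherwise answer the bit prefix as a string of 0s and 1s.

Bit 0: prefix='0' (no match yet)
Bit 1: prefix='01' (no match yet)
Bit 2: prefix='011' -> emit 'j', reset
Bit 3: prefix='0' (no match yet)
Bit 4: prefix='00' -> emit 'p', reset
Bit 5: prefix='1' (no match yet)
Bit 6: prefix='11' -> emit 'f', reset
Bit 7: prefix='1' (no match yet)

Answer: 1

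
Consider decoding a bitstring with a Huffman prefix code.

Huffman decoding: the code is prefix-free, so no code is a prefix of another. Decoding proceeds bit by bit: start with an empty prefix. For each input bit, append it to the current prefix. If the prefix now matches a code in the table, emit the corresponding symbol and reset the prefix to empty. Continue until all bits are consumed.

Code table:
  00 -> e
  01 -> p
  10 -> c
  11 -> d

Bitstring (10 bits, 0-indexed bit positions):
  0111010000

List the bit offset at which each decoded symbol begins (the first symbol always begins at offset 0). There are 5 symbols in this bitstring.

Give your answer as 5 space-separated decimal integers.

Answer: 0 2 4 6 8

Derivation:
Bit 0: prefix='0' (no match yet)
Bit 1: prefix='01' -> emit 'p', reset
Bit 2: prefix='1' (no match yet)
Bit 3: prefix='11' -> emit 'd', reset
Bit 4: prefix='0' (no match yet)
Bit 5: prefix='01' -> emit 'p', reset
Bit 6: prefix='0' (no match yet)
Bit 7: prefix='00' -> emit 'e', reset
Bit 8: prefix='0' (no match yet)
Bit 9: prefix='00' -> emit 'e', reset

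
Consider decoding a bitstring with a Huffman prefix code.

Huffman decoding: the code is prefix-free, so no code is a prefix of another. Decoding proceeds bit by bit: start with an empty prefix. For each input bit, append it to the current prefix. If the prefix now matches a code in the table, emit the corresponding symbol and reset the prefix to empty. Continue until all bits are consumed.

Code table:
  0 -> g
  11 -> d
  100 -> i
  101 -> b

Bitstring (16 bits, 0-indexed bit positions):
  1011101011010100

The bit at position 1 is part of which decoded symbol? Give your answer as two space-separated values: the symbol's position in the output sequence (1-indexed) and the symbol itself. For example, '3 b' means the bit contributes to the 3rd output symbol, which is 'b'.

Bit 0: prefix='1' (no match yet)
Bit 1: prefix='10' (no match yet)
Bit 2: prefix='101' -> emit 'b', reset
Bit 3: prefix='1' (no match yet)
Bit 4: prefix='11' -> emit 'd', reset
Bit 5: prefix='0' -> emit 'g', reset

Answer: 1 b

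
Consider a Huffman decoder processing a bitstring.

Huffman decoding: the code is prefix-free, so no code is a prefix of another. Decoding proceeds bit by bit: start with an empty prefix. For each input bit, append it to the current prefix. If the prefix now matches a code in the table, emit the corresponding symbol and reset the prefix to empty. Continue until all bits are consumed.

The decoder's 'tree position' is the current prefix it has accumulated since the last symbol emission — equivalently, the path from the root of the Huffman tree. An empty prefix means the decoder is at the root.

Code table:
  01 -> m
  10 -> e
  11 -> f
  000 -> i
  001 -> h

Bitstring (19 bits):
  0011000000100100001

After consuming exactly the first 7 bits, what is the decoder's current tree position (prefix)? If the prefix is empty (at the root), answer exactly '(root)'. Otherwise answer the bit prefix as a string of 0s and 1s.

Answer: 00

Derivation:
Bit 0: prefix='0' (no match yet)
Bit 1: prefix='00' (no match yet)
Bit 2: prefix='001' -> emit 'h', reset
Bit 3: prefix='1' (no match yet)
Bit 4: prefix='10' -> emit 'e', reset
Bit 5: prefix='0' (no match yet)
Bit 6: prefix='00' (no match yet)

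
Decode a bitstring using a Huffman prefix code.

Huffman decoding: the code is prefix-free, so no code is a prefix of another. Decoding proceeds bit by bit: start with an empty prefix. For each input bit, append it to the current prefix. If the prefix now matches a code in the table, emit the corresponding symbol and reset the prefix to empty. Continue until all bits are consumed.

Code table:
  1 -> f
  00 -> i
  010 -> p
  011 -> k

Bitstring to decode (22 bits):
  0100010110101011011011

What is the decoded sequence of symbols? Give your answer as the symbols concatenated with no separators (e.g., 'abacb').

Bit 0: prefix='0' (no match yet)
Bit 1: prefix='01' (no match yet)
Bit 2: prefix='010' -> emit 'p', reset
Bit 3: prefix='0' (no match yet)
Bit 4: prefix='00' -> emit 'i', reset
Bit 5: prefix='1' -> emit 'f', reset
Bit 6: prefix='0' (no match yet)
Bit 7: prefix='01' (no match yet)
Bit 8: prefix='011' -> emit 'k', reset
Bit 9: prefix='0' (no match yet)
Bit 10: prefix='01' (no match yet)
Bit 11: prefix='010' -> emit 'p', reset
Bit 12: prefix='1' -> emit 'f', reset
Bit 13: prefix='0' (no match yet)
Bit 14: prefix='01' (no match yet)
Bit 15: prefix='011' -> emit 'k', reset
Bit 16: prefix='0' (no match yet)
Bit 17: prefix='01' (no match yet)
Bit 18: prefix='011' -> emit 'k', reset
Bit 19: prefix='0' (no match yet)
Bit 20: prefix='01' (no match yet)
Bit 21: prefix='011' -> emit 'k', reset

Answer: pifkpfkkk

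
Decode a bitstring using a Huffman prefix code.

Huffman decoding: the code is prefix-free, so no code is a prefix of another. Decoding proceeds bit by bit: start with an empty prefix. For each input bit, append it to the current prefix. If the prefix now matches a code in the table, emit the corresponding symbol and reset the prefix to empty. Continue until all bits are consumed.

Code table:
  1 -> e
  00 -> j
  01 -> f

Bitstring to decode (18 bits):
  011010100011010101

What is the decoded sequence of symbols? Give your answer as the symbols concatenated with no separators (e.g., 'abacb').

Bit 0: prefix='0' (no match yet)
Bit 1: prefix='01' -> emit 'f', reset
Bit 2: prefix='1' -> emit 'e', reset
Bit 3: prefix='0' (no match yet)
Bit 4: prefix='01' -> emit 'f', reset
Bit 5: prefix='0' (no match yet)
Bit 6: prefix='01' -> emit 'f', reset
Bit 7: prefix='0' (no match yet)
Bit 8: prefix='00' -> emit 'j', reset
Bit 9: prefix='0' (no match yet)
Bit 10: prefix='01' -> emit 'f', reset
Bit 11: prefix='1' -> emit 'e', reset
Bit 12: prefix='0' (no match yet)
Bit 13: prefix='01' -> emit 'f', reset
Bit 14: prefix='0' (no match yet)
Bit 15: prefix='01' -> emit 'f', reset
Bit 16: prefix='0' (no match yet)
Bit 17: prefix='01' -> emit 'f', reset

Answer: feffjfefff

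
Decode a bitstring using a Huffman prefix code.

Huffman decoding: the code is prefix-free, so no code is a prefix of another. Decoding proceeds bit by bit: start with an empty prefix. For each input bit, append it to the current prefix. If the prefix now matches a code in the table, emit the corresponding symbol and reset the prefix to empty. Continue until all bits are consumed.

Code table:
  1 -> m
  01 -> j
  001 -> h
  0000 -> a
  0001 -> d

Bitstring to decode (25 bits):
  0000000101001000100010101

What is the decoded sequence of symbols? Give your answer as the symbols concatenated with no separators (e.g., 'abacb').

Answer: adjhddjj

Derivation:
Bit 0: prefix='0' (no match yet)
Bit 1: prefix='00' (no match yet)
Bit 2: prefix='000' (no match yet)
Bit 3: prefix='0000' -> emit 'a', reset
Bit 4: prefix='0' (no match yet)
Bit 5: prefix='00' (no match yet)
Bit 6: prefix='000' (no match yet)
Bit 7: prefix='0001' -> emit 'd', reset
Bit 8: prefix='0' (no match yet)
Bit 9: prefix='01' -> emit 'j', reset
Bit 10: prefix='0' (no match yet)
Bit 11: prefix='00' (no match yet)
Bit 12: prefix='001' -> emit 'h', reset
Bit 13: prefix='0' (no match yet)
Bit 14: prefix='00' (no match yet)
Bit 15: prefix='000' (no match yet)
Bit 16: prefix='0001' -> emit 'd', reset
Bit 17: prefix='0' (no match yet)
Bit 18: prefix='00' (no match yet)
Bit 19: prefix='000' (no match yet)
Bit 20: prefix='0001' -> emit 'd', reset
Bit 21: prefix='0' (no match yet)
Bit 22: prefix='01' -> emit 'j', reset
Bit 23: prefix='0' (no match yet)
Bit 24: prefix='01' -> emit 'j', reset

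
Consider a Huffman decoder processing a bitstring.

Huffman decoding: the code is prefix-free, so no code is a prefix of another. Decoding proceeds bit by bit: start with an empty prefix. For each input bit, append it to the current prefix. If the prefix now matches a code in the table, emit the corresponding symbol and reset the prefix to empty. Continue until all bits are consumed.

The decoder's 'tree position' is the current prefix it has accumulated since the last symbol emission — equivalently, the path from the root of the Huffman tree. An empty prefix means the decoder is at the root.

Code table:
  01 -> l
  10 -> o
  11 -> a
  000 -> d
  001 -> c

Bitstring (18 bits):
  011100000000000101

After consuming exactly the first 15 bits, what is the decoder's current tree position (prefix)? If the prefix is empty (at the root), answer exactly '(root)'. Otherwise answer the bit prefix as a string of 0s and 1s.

Bit 0: prefix='0' (no match yet)
Bit 1: prefix='01' -> emit 'l', reset
Bit 2: prefix='1' (no match yet)
Bit 3: prefix='11' -> emit 'a', reset
Bit 4: prefix='0' (no match yet)
Bit 5: prefix='00' (no match yet)
Bit 6: prefix='000' -> emit 'd', reset
Bit 7: prefix='0' (no match yet)
Bit 8: prefix='00' (no match yet)
Bit 9: prefix='000' -> emit 'd', reset
Bit 10: prefix='0' (no match yet)
Bit 11: prefix='00' (no match yet)
Bit 12: prefix='000' -> emit 'd', reset
Bit 13: prefix='0' (no match yet)
Bit 14: prefix='00' (no match yet)

Answer: 00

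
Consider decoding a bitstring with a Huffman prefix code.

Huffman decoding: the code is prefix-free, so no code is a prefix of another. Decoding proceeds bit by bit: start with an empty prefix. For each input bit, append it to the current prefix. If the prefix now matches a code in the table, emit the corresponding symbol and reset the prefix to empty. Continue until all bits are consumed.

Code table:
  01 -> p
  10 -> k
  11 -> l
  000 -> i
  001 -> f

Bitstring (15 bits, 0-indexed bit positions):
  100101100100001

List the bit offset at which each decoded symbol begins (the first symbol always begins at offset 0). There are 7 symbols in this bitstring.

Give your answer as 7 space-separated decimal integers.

Bit 0: prefix='1' (no match yet)
Bit 1: prefix='10' -> emit 'k', reset
Bit 2: prefix='0' (no match yet)
Bit 3: prefix='01' -> emit 'p', reset
Bit 4: prefix='0' (no match yet)
Bit 5: prefix='01' -> emit 'p', reset
Bit 6: prefix='1' (no match yet)
Bit 7: prefix='10' -> emit 'k', reset
Bit 8: prefix='0' (no match yet)
Bit 9: prefix='01' -> emit 'p', reset
Bit 10: prefix='0' (no match yet)
Bit 11: prefix='00' (no match yet)
Bit 12: prefix='000' -> emit 'i', reset
Bit 13: prefix='0' (no match yet)
Bit 14: prefix='01' -> emit 'p', reset

Answer: 0 2 4 6 8 10 13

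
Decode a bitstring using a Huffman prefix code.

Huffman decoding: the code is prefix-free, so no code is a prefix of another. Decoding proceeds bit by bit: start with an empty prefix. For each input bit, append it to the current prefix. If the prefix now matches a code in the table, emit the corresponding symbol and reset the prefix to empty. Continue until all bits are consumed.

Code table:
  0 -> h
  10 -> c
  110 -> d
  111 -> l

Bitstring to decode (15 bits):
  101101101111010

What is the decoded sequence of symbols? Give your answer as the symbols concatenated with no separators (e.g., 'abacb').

Answer: cddlcc

Derivation:
Bit 0: prefix='1' (no match yet)
Bit 1: prefix='10' -> emit 'c', reset
Bit 2: prefix='1' (no match yet)
Bit 3: prefix='11' (no match yet)
Bit 4: prefix='110' -> emit 'd', reset
Bit 5: prefix='1' (no match yet)
Bit 6: prefix='11' (no match yet)
Bit 7: prefix='110' -> emit 'd', reset
Bit 8: prefix='1' (no match yet)
Bit 9: prefix='11' (no match yet)
Bit 10: prefix='111' -> emit 'l', reset
Bit 11: prefix='1' (no match yet)
Bit 12: prefix='10' -> emit 'c', reset
Bit 13: prefix='1' (no match yet)
Bit 14: prefix='10' -> emit 'c', reset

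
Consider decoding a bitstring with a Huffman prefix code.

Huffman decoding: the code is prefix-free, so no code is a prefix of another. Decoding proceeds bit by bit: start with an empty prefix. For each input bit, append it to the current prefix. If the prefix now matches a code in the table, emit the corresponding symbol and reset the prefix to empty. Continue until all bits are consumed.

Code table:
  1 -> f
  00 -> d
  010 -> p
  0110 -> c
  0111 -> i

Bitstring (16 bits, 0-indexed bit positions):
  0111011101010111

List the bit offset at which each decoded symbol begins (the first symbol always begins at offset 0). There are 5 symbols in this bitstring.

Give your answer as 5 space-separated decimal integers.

Answer: 0 4 8 11 12

Derivation:
Bit 0: prefix='0' (no match yet)
Bit 1: prefix='01' (no match yet)
Bit 2: prefix='011' (no match yet)
Bit 3: prefix='0111' -> emit 'i', reset
Bit 4: prefix='0' (no match yet)
Bit 5: prefix='01' (no match yet)
Bit 6: prefix='011' (no match yet)
Bit 7: prefix='0111' -> emit 'i', reset
Bit 8: prefix='0' (no match yet)
Bit 9: prefix='01' (no match yet)
Bit 10: prefix='010' -> emit 'p', reset
Bit 11: prefix='1' -> emit 'f', reset
Bit 12: prefix='0' (no match yet)
Bit 13: prefix='01' (no match yet)
Bit 14: prefix='011' (no match yet)
Bit 15: prefix='0111' -> emit 'i', reset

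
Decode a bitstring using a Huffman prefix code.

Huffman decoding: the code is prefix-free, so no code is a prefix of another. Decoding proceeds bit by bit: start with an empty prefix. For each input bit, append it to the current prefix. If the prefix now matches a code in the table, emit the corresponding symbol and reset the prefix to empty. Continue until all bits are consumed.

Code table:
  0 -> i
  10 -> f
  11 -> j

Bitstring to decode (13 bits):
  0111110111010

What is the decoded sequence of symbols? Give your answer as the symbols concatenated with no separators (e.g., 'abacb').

Answer: ijjfjff

Derivation:
Bit 0: prefix='0' -> emit 'i', reset
Bit 1: prefix='1' (no match yet)
Bit 2: prefix='11' -> emit 'j', reset
Bit 3: prefix='1' (no match yet)
Bit 4: prefix='11' -> emit 'j', reset
Bit 5: prefix='1' (no match yet)
Bit 6: prefix='10' -> emit 'f', reset
Bit 7: prefix='1' (no match yet)
Bit 8: prefix='11' -> emit 'j', reset
Bit 9: prefix='1' (no match yet)
Bit 10: prefix='10' -> emit 'f', reset
Bit 11: prefix='1' (no match yet)
Bit 12: prefix='10' -> emit 'f', reset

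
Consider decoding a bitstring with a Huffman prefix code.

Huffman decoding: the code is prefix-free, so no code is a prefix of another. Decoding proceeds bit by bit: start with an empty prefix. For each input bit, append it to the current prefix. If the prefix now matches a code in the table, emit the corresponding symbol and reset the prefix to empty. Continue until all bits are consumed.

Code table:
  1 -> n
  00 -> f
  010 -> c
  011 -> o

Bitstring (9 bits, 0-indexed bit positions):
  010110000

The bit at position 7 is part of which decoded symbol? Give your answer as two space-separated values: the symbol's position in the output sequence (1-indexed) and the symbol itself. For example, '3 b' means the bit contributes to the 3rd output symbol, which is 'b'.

Bit 0: prefix='0' (no match yet)
Bit 1: prefix='01' (no match yet)
Bit 2: prefix='010' -> emit 'c', reset
Bit 3: prefix='1' -> emit 'n', reset
Bit 4: prefix='1' -> emit 'n', reset
Bit 5: prefix='0' (no match yet)
Bit 6: prefix='00' -> emit 'f', reset
Bit 7: prefix='0' (no match yet)
Bit 8: prefix='00' -> emit 'f', reset

Answer: 5 f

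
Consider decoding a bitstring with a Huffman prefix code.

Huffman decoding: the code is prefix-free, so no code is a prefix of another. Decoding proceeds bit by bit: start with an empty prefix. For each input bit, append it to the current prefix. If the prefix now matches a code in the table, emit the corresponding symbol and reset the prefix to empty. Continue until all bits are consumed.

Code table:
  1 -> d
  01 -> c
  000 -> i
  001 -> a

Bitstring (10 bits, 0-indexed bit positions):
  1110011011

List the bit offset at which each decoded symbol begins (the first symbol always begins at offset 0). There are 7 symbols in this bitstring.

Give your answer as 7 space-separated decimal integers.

Answer: 0 1 2 3 6 7 9

Derivation:
Bit 0: prefix='1' -> emit 'd', reset
Bit 1: prefix='1' -> emit 'd', reset
Bit 2: prefix='1' -> emit 'd', reset
Bit 3: prefix='0' (no match yet)
Bit 4: prefix='00' (no match yet)
Bit 5: prefix='001' -> emit 'a', reset
Bit 6: prefix='1' -> emit 'd', reset
Bit 7: prefix='0' (no match yet)
Bit 8: prefix='01' -> emit 'c', reset
Bit 9: prefix='1' -> emit 'd', reset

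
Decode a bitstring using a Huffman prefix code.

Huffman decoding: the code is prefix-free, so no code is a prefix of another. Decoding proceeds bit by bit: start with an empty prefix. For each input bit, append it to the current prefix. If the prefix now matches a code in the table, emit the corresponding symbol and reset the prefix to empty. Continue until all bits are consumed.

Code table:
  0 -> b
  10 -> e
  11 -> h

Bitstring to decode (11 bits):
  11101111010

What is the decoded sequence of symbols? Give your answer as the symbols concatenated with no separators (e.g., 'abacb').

Answer: hehhbe

Derivation:
Bit 0: prefix='1' (no match yet)
Bit 1: prefix='11' -> emit 'h', reset
Bit 2: prefix='1' (no match yet)
Bit 3: prefix='10' -> emit 'e', reset
Bit 4: prefix='1' (no match yet)
Bit 5: prefix='11' -> emit 'h', reset
Bit 6: prefix='1' (no match yet)
Bit 7: prefix='11' -> emit 'h', reset
Bit 8: prefix='0' -> emit 'b', reset
Bit 9: prefix='1' (no match yet)
Bit 10: prefix='10' -> emit 'e', reset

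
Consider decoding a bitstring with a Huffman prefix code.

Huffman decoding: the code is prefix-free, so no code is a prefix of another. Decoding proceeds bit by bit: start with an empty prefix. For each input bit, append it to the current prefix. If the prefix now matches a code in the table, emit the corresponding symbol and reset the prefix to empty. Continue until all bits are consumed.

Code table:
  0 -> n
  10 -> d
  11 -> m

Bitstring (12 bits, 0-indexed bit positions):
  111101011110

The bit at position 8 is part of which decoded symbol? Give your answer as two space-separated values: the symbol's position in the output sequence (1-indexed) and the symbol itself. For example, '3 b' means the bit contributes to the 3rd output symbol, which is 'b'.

Bit 0: prefix='1' (no match yet)
Bit 1: prefix='11' -> emit 'm', reset
Bit 2: prefix='1' (no match yet)
Bit 3: prefix='11' -> emit 'm', reset
Bit 4: prefix='0' -> emit 'n', reset
Bit 5: prefix='1' (no match yet)
Bit 6: prefix='10' -> emit 'd', reset
Bit 7: prefix='1' (no match yet)
Bit 8: prefix='11' -> emit 'm', reset
Bit 9: prefix='1' (no match yet)
Bit 10: prefix='11' -> emit 'm', reset
Bit 11: prefix='0' -> emit 'n', reset

Answer: 5 m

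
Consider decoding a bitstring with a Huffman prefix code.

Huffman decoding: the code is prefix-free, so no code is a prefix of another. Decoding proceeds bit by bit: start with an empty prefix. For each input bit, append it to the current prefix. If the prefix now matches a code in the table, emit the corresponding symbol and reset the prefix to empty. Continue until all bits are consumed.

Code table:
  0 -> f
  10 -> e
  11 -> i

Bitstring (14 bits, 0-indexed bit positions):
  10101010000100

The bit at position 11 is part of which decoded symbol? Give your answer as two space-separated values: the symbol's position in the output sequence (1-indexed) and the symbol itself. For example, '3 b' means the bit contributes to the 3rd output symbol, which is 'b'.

Bit 0: prefix='1' (no match yet)
Bit 1: prefix='10' -> emit 'e', reset
Bit 2: prefix='1' (no match yet)
Bit 3: prefix='10' -> emit 'e', reset
Bit 4: prefix='1' (no match yet)
Bit 5: prefix='10' -> emit 'e', reset
Bit 6: prefix='1' (no match yet)
Bit 7: prefix='10' -> emit 'e', reset
Bit 8: prefix='0' -> emit 'f', reset
Bit 9: prefix='0' -> emit 'f', reset
Bit 10: prefix='0' -> emit 'f', reset
Bit 11: prefix='1' (no match yet)
Bit 12: prefix='10' -> emit 'e', reset
Bit 13: prefix='0' -> emit 'f', reset

Answer: 8 e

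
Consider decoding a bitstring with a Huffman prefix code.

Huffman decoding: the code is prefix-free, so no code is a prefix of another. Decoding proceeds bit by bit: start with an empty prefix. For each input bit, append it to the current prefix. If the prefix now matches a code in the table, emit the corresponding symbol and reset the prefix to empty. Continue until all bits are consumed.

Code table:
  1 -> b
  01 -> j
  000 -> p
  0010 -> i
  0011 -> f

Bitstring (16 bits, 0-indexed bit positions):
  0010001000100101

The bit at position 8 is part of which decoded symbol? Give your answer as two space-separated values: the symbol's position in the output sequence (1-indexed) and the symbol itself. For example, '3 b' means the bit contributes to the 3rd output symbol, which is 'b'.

Answer: 3 i

Derivation:
Bit 0: prefix='0' (no match yet)
Bit 1: prefix='00' (no match yet)
Bit 2: prefix='001' (no match yet)
Bit 3: prefix='0010' -> emit 'i', reset
Bit 4: prefix='0' (no match yet)
Bit 5: prefix='00' (no match yet)
Bit 6: prefix='001' (no match yet)
Bit 7: prefix='0010' -> emit 'i', reset
Bit 8: prefix='0' (no match yet)
Bit 9: prefix='00' (no match yet)
Bit 10: prefix='001' (no match yet)
Bit 11: prefix='0010' -> emit 'i', reset
Bit 12: prefix='0' (no match yet)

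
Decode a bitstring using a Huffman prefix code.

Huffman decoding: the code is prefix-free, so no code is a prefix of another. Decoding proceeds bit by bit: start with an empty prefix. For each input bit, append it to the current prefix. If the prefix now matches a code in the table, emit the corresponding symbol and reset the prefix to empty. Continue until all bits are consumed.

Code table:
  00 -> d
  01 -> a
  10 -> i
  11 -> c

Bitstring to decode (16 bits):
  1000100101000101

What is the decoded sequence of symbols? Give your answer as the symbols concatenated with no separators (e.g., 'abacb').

Answer: idiaadaa

Derivation:
Bit 0: prefix='1' (no match yet)
Bit 1: prefix='10' -> emit 'i', reset
Bit 2: prefix='0' (no match yet)
Bit 3: prefix='00' -> emit 'd', reset
Bit 4: prefix='1' (no match yet)
Bit 5: prefix='10' -> emit 'i', reset
Bit 6: prefix='0' (no match yet)
Bit 7: prefix='01' -> emit 'a', reset
Bit 8: prefix='0' (no match yet)
Bit 9: prefix='01' -> emit 'a', reset
Bit 10: prefix='0' (no match yet)
Bit 11: prefix='00' -> emit 'd', reset
Bit 12: prefix='0' (no match yet)
Bit 13: prefix='01' -> emit 'a', reset
Bit 14: prefix='0' (no match yet)
Bit 15: prefix='01' -> emit 'a', reset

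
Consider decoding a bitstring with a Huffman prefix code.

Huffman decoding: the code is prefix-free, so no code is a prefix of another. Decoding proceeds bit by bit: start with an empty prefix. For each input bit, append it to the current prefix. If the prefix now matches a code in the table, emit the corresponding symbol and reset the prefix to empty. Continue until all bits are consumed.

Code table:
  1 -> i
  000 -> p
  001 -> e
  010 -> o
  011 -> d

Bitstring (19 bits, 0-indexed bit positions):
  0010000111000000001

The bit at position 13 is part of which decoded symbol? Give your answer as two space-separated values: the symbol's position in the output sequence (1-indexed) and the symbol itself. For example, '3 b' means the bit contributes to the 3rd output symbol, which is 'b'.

Bit 0: prefix='0' (no match yet)
Bit 1: prefix='00' (no match yet)
Bit 2: prefix='001' -> emit 'e', reset
Bit 3: prefix='0' (no match yet)
Bit 4: prefix='00' (no match yet)
Bit 5: prefix='000' -> emit 'p', reset
Bit 6: prefix='0' (no match yet)
Bit 7: prefix='01' (no match yet)
Bit 8: prefix='011' -> emit 'd', reset
Bit 9: prefix='1' -> emit 'i', reset
Bit 10: prefix='0' (no match yet)
Bit 11: prefix='00' (no match yet)
Bit 12: prefix='000' -> emit 'p', reset
Bit 13: prefix='0' (no match yet)
Bit 14: prefix='00' (no match yet)
Bit 15: prefix='000' -> emit 'p', reset
Bit 16: prefix='0' (no match yet)
Bit 17: prefix='00' (no match yet)

Answer: 6 p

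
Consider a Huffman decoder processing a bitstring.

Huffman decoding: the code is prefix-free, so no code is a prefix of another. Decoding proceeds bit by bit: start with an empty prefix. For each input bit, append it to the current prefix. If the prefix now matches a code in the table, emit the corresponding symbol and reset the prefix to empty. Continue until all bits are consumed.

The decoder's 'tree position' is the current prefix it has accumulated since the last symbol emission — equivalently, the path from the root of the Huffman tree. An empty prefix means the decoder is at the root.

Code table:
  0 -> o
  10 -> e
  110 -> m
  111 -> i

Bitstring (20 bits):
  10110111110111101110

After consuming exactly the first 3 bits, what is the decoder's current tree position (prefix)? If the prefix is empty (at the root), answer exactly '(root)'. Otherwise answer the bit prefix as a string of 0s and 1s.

Answer: 1

Derivation:
Bit 0: prefix='1' (no match yet)
Bit 1: prefix='10' -> emit 'e', reset
Bit 2: prefix='1' (no match yet)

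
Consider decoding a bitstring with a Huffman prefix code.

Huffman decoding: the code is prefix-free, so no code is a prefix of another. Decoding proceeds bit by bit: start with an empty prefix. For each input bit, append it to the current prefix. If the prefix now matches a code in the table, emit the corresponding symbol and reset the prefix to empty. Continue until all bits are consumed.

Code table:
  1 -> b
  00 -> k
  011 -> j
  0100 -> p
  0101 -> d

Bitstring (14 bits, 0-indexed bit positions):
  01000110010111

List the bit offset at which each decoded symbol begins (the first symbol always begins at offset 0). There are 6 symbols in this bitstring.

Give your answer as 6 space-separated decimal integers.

Bit 0: prefix='0' (no match yet)
Bit 1: prefix='01' (no match yet)
Bit 2: prefix='010' (no match yet)
Bit 3: prefix='0100' -> emit 'p', reset
Bit 4: prefix='0' (no match yet)
Bit 5: prefix='01' (no match yet)
Bit 6: prefix='011' -> emit 'j', reset
Bit 7: prefix='0' (no match yet)
Bit 8: prefix='00' -> emit 'k', reset
Bit 9: prefix='1' -> emit 'b', reset
Bit 10: prefix='0' (no match yet)
Bit 11: prefix='01' (no match yet)
Bit 12: prefix='011' -> emit 'j', reset
Bit 13: prefix='1' -> emit 'b', reset

Answer: 0 4 7 9 10 13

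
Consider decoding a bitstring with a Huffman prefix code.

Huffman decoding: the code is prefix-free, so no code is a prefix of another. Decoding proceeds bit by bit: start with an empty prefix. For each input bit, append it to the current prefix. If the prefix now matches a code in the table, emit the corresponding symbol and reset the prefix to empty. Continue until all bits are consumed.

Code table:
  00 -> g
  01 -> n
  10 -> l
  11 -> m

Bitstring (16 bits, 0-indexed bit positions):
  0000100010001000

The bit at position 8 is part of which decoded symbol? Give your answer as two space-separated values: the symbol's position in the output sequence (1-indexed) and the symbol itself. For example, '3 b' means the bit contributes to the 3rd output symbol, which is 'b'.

Bit 0: prefix='0' (no match yet)
Bit 1: prefix='00' -> emit 'g', reset
Bit 2: prefix='0' (no match yet)
Bit 3: prefix='00' -> emit 'g', reset
Bit 4: prefix='1' (no match yet)
Bit 5: prefix='10' -> emit 'l', reset
Bit 6: prefix='0' (no match yet)
Bit 7: prefix='00' -> emit 'g', reset
Bit 8: prefix='1' (no match yet)
Bit 9: prefix='10' -> emit 'l', reset
Bit 10: prefix='0' (no match yet)
Bit 11: prefix='00' -> emit 'g', reset
Bit 12: prefix='1' (no match yet)

Answer: 5 l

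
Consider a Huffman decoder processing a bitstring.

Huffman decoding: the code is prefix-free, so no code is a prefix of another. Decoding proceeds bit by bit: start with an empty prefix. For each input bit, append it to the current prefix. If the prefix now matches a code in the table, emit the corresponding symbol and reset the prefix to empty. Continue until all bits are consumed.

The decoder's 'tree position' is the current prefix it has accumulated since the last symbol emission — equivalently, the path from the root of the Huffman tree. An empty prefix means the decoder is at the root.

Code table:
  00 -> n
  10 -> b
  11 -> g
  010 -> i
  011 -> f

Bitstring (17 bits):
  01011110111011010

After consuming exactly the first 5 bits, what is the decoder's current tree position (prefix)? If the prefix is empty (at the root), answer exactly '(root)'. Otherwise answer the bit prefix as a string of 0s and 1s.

Bit 0: prefix='0' (no match yet)
Bit 1: prefix='01' (no match yet)
Bit 2: prefix='010' -> emit 'i', reset
Bit 3: prefix='1' (no match yet)
Bit 4: prefix='11' -> emit 'g', reset

Answer: (root)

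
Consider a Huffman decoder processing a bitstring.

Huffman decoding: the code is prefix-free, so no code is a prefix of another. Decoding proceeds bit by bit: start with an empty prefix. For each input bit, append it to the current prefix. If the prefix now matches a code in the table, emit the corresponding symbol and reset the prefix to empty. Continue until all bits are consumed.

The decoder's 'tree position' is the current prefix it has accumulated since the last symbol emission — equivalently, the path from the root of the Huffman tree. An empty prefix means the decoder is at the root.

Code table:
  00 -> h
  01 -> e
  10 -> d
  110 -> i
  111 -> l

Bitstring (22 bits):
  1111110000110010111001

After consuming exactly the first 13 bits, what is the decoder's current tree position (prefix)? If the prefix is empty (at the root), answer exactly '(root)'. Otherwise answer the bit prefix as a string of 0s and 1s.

Answer: (root)

Derivation:
Bit 0: prefix='1' (no match yet)
Bit 1: prefix='11' (no match yet)
Bit 2: prefix='111' -> emit 'l', reset
Bit 3: prefix='1' (no match yet)
Bit 4: prefix='11' (no match yet)
Bit 5: prefix='111' -> emit 'l', reset
Bit 6: prefix='0' (no match yet)
Bit 7: prefix='00' -> emit 'h', reset
Bit 8: prefix='0' (no match yet)
Bit 9: prefix='00' -> emit 'h', reset
Bit 10: prefix='1' (no match yet)
Bit 11: prefix='11' (no match yet)
Bit 12: prefix='110' -> emit 'i', reset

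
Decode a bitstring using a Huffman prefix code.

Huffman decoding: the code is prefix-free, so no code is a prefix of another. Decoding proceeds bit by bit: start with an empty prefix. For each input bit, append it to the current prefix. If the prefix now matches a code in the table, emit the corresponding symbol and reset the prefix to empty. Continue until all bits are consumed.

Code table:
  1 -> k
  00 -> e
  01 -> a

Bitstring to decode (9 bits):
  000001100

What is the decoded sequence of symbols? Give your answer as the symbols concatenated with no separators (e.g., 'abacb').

Bit 0: prefix='0' (no match yet)
Bit 1: prefix='00' -> emit 'e', reset
Bit 2: prefix='0' (no match yet)
Bit 3: prefix='00' -> emit 'e', reset
Bit 4: prefix='0' (no match yet)
Bit 5: prefix='01' -> emit 'a', reset
Bit 6: prefix='1' -> emit 'k', reset
Bit 7: prefix='0' (no match yet)
Bit 8: prefix='00' -> emit 'e', reset

Answer: eeake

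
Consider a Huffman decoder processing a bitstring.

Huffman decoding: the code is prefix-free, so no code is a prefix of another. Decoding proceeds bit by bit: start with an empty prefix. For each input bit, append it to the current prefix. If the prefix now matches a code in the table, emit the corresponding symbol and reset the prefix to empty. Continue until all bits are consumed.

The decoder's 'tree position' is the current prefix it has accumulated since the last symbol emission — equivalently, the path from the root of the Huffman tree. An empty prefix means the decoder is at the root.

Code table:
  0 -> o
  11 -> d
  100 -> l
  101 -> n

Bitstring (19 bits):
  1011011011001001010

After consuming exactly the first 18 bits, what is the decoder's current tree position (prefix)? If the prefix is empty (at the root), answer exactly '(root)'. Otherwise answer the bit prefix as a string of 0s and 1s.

Bit 0: prefix='1' (no match yet)
Bit 1: prefix='10' (no match yet)
Bit 2: prefix='101' -> emit 'n', reset
Bit 3: prefix='1' (no match yet)
Bit 4: prefix='10' (no match yet)
Bit 5: prefix='101' -> emit 'n', reset
Bit 6: prefix='1' (no match yet)
Bit 7: prefix='10' (no match yet)
Bit 8: prefix='101' -> emit 'n', reset
Bit 9: prefix='1' (no match yet)
Bit 10: prefix='10' (no match yet)
Bit 11: prefix='100' -> emit 'l', reset
Bit 12: prefix='1' (no match yet)
Bit 13: prefix='10' (no match yet)
Bit 14: prefix='100' -> emit 'l', reset
Bit 15: prefix='1' (no match yet)
Bit 16: prefix='10' (no match yet)
Bit 17: prefix='101' -> emit 'n', reset

Answer: (root)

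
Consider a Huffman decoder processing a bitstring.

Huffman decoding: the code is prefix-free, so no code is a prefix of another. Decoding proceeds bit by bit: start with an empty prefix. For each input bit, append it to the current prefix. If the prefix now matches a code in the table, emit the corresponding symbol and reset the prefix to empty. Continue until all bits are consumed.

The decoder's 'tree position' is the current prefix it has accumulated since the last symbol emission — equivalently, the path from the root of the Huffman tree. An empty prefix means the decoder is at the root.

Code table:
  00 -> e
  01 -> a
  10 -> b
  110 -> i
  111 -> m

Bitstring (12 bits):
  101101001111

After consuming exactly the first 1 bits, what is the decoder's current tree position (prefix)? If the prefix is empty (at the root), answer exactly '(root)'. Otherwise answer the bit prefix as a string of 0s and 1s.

Answer: 1

Derivation:
Bit 0: prefix='1' (no match yet)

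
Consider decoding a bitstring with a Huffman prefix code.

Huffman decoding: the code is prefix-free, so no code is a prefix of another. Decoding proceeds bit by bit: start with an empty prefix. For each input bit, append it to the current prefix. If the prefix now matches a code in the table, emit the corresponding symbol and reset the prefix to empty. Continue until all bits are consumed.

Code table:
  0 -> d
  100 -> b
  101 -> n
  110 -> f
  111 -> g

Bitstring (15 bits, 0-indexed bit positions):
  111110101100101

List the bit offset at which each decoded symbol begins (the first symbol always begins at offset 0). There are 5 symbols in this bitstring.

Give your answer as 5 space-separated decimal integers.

Answer: 0 3 6 9 12

Derivation:
Bit 0: prefix='1' (no match yet)
Bit 1: prefix='11' (no match yet)
Bit 2: prefix='111' -> emit 'g', reset
Bit 3: prefix='1' (no match yet)
Bit 4: prefix='11' (no match yet)
Bit 5: prefix='110' -> emit 'f', reset
Bit 6: prefix='1' (no match yet)
Bit 7: prefix='10' (no match yet)
Bit 8: prefix='101' -> emit 'n', reset
Bit 9: prefix='1' (no match yet)
Bit 10: prefix='10' (no match yet)
Bit 11: prefix='100' -> emit 'b', reset
Bit 12: prefix='1' (no match yet)
Bit 13: prefix='10' (no match yet)
Bit 14: prefix='101' -> emit 'n', reset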